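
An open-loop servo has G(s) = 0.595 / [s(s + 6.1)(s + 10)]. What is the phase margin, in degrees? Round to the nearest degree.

90°

Gain crossover: |G(jω)| = 1 at ω ≈ 0.00975 rad s⁻¹.
∠G(j0.00975) = −90° − arctan(0.00975/6.1) − arctan(0.00975/10) ≈ -90.15°
PM = 180° + (-90.15°) = 89.85°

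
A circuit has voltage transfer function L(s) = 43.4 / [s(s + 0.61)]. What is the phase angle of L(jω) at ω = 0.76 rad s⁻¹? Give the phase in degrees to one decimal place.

∠(j0.76 + 0.61) = arctan(0.76/0.61) = 51.25°
∠(j0.76) = 90.00°
∠L(j0.76) = − (51.25° + 90.00°) = -141.25°

-141.2°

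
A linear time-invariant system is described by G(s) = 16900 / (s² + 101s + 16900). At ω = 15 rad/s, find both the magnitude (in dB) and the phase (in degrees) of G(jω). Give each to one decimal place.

|(j15)² + 101(j15) + 16900| = |16675 + j1515| = 1.674e+04
|G(j15)| = 16900 / 1.674e+04 = 1.0093
20 log₁₀(1.0093) = 0.08 dB
∠[(j15)² + 101(j15) + 16900] = ∠[16675 + j1515] = 5.19°
∠G(j15) = −5.19° = -5.19°

|G| = 0.1 dB, ∠G = -5.2°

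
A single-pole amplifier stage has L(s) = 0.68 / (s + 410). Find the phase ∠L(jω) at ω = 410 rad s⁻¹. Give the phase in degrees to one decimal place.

-45.0°

∠(j410 + 410) = arctan(410/410) = 45.00°
∠L(j410) = −45.00° = -45.00°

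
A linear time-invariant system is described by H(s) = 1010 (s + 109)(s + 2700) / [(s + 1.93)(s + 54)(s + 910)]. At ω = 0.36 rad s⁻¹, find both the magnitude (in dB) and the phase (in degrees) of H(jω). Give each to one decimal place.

|H| = 69.8 dB, ∠H = -10.8°

|j0.36 + 109| = √(0.36² + 109²) = 109
|j0.36 + 2700| = √(0.36² + 2700²) = 2700
|j0.36 + 1.93| = √(0.36² + 1.93²) = 1.963
|j0.36 + 54| = √(0.36² + 54²) = 54
|j0.36 + 910| = √(0.36² + 910²) = 910
|H(j0.36)| = 1010 × 109 × 2700 / (1.963 × 54 × 910) = 3081
20 log₁₀(3081) = 69.77 dB
∠(j0.36 + 109) = arctan(0.36/109) = 0.19°
∠(j0.36 + 2700) = arctan(0.36/2700) = 0.01°
∠(j0.36 + 1.93) = arctan(0.36/1.93) = 10.57°
∠(j0.36 + 54) = arctan(0.36/54) = 0.38°
∠(j0.36 + 910) = arctan(0.36/910) = 0.02°
∠H(j0.36) = 0.19° + 0.01° − (10.57° + 0.38° + 0.02°) = -10.77°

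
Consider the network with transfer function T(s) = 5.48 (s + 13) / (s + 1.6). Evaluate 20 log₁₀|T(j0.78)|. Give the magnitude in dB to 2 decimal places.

|j0.78 + 13| = √(0.78² + 13²) = 13.02
|j0.78 + 1.6| = √(0.78² + 1.6²) = 1.78
|T(j0.78)| = 5.48 × 13.02 / 1.78 = 40.094
20 log₁₀(40.094) = 32.062 dB

32.06 dB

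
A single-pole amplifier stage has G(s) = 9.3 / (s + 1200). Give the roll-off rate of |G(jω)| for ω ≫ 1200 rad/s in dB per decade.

-20 dB/decade

With 0 zeros and 1 pole, the high-frequency asymptotic slope is 20 × (0 − 1) = -20 dB/decade.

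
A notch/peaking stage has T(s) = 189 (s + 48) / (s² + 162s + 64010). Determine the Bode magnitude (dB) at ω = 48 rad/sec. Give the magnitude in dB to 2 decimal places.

-13.71 dB

|j48 + 48| = √(48² + 48²) = 67.88
|(j48)² + 162(j48) + 64010| = |61706 + j7776| = 6.219e+04
|T(j48)| = 189 × 67.88 / 6.219e+04 = 0.20629
20 log₁₀(0.20629) = -13.711 dB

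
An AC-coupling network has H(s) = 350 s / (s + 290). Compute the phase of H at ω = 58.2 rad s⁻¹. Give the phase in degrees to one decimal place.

∠(j58.2) = 90.00°
∠(j58.2 + 290) = arctan(58.2/290) = 11.35°
∠H(j58.2) = 90.00° − 11.35° = 78.65°

78.7 deg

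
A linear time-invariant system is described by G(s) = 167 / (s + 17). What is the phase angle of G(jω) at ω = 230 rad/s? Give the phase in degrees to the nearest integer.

∠(j230 + 17) = arctan(230/17) = 85.77°
∠G(j230) = −85.77° = -85.77°

-86°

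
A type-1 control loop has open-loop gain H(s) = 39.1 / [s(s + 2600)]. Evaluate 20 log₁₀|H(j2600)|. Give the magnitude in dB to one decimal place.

-107.8 dB

|j2600 + 2600| = √(2600² + 2600²) = 3677
|j2600| = 2600
|H(j2600)| = 39.1 / (3677 × 2600) = 4.0899e-06
20 log₁₀(4.0899e-06) = -107.77 dB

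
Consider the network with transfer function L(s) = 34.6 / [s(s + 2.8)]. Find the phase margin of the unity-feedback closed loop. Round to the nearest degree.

Gain crossover: |L(jω)| = 1 at ω ≈ 5.56 rad/s.
∠L(j5.56) = −90° − arctan(5.56/2.8) ≈ -153.27°
PM = 180° + (-153.27°) = 26.73°

27°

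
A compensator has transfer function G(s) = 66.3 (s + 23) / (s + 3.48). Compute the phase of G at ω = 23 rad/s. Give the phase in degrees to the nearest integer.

-36 deg

∠(j23 + 23) = arctan(23/23) = 45.00°
∠(j23 + 3.48) = arctan(23/3.48) = 81.40°
∠G(j23) = 45.00° − 81.40° = -36.40°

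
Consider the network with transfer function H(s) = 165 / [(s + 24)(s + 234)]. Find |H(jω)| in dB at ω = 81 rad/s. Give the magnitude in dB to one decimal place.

-42.1 dB

|j81 + 24| = √(81² + 24²) = 84.48
|j81 + 234| = √(81² + 234²) = 247.6
|H(j81)| = 165 / (84.48 × 247.6) = 0.0078874
20 log₁₀(0.0078874) = -42.06 dB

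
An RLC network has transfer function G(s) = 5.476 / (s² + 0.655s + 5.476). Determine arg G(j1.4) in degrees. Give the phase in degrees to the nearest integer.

∠[(j1.4)² + 0.655(j1.4) + 5.476] = ∠[3.516 + j0.917] = 14.62°
∠G(j1.4) = −14.62° = -14.62°

-15°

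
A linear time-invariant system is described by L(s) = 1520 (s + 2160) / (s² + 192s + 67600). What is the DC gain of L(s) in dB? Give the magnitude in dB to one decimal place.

L(0) = 1520 × 2160 / 67600 = 48.568
20 log₁₀(48.568) = 33.73 dB

33.7 dB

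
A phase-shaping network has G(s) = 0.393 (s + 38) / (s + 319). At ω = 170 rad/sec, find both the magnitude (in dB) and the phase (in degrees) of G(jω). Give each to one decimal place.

|j170 + 38| = √(170² + 38²) = 174.2
|j170 + 319| = √(170² + 319²) = 361.5
|G(j170)| = 0.393 × 174.2 / 361.5 = 0.18939
20 log₁₀(0.18939) = -14.45 dB
∠(j170 + 38) = arctan(170/38) = 77.40°
∠(j170 + 319) = arctan(170/319) = 28.05°
∠G(j170) = 77.40° − 28.05° = 49.35°

|G| = -14.5 dB, ∠G = 49.3°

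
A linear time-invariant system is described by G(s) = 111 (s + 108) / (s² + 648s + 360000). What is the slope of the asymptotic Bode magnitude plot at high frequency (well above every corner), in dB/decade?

-20 dB/decade

With 1 zero and 2 poles, the high-frequency asymptotic slope is 20 × (1 − 2) = -20 dB/decade.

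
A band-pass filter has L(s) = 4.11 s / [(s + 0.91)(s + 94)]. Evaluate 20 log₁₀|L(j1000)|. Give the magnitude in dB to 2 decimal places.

|j1000| = 1000
|j1000 + 0.91| = √(1000² + 0.91²) = 1000
|j1000 + 94| = √(1000² + 94²) = 1004
|L(j1000)| = 4.11 × 1000 / (1000 × 1004) = 0.004092
20 log₁₀(0.004092) = -47.761 dB

-47.76 dB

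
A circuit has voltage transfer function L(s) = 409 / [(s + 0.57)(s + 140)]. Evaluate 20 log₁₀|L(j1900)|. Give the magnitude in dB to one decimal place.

|j1900 + 0.57| = √(1900² + 0.57²) = 1900
|j1900 + 140| = √(1900² + 140²) = 1905
|L(j1900)| = 409 / (1900 × 1905) = 0.00011299
20 log₁₀(0.00011299) = -78.94 dB

-78.9 dB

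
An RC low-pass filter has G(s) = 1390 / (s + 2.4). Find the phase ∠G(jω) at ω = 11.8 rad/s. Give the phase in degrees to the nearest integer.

∠(j11.8 + 2.4) = arctan(11.8/2.4) = 78.50°
∠G(j11.8) = −78.50° = -78.50°

-79°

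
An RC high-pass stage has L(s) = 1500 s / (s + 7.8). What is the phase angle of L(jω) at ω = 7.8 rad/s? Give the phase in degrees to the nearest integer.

∠(j7.8) = 90.00°
∠(j7.8 + 7.8) = arctan(7.8/7.8) = 45.00°
∠L(j7.8) = 90.00° − 45.00° = 45.00°

45°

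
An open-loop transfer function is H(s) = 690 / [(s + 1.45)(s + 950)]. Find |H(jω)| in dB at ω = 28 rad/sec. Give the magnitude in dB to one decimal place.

-31.7 dB

|j28 + 1.45| = √(28² + 1.45²) = 28.04
|j28 + 950| = √(28² + 950²) = 950.4
|H(j28)| = 690 / (28.04 × 950.4) = 0.025894
20 log₁₀(0.025894) = -31.74 dB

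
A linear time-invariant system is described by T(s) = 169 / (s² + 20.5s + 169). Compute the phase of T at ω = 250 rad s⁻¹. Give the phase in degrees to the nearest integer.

-175°

∠[(j250)² + 20.5(j250) + 169] = ∠[-62331 + j5125] = 175.30°
∠T(j250) = −175.30° = -175.30°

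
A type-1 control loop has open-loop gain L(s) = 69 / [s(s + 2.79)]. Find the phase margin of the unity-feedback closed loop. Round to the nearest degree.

Gain crossover: |L(jω)| = 1 at ω ≈ 8.08 rad/s.
∠L(j8.08) = −90° − arctan(8.08/2.79) ≈ -160.94°
PM = 180° + (-160.94°) = 19.06°

19°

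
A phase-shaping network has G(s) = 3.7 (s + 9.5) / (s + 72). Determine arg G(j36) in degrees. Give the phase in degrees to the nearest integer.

∠(j36 + 9.5) = arctan(36/9.5) = 75.22°
∠(j36 + 72) = arctan(36/72) = 26.57°
∠G(j36) = 75.22° − 26.57° = 48.65°

49°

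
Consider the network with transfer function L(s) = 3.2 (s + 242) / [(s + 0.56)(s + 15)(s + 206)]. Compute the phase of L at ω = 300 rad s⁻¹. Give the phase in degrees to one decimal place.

-181.4°

∠(j300 + 242) = arctan(300/242) = 51.11°
∠(j300 + 0.56) = arctan(300/0.56) = 89.89°
∠(j300 + 15) = arctan(300/15) = 87.14°
∠(j300 + 206) = arctan(300/206) = 55.52°
∠L(j300) = 51.11° − (89.89° + 87.14° + 55.52°) = -181.45°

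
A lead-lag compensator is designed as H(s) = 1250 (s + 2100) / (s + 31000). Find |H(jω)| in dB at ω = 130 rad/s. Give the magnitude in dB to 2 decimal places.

|j130 + 2100| = √(130² + 2100²) = 2104
|j130 + 31000| = √(130² + 31000²) = 3.1e+04
|H(j130)| = 1250 × 2104 / 3.1e+04 = 84.839
20 log₁₀(84.839) = 38.572 dB

38.57 dB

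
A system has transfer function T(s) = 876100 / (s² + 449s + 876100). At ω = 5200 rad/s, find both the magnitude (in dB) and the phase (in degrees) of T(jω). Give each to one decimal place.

|(j5200)² + 449(j5200) + 876100| = |-2.6164e+07 + j2.3348e+06| = 2.627e+07
|T(j5200)| = 876100 / 2.627e+07 = 0.033353
20 log₁₀(0.033353) = -29.54 dB
∠[(j5200)² + 449(j5200) + 876100] = ∠[-2.6164e+07 + j2.3348e+06] = 174.90°
∠T(j5200) = −174.90° = -174.90°

|T| = -29.5 dB, ∠T = -174.9°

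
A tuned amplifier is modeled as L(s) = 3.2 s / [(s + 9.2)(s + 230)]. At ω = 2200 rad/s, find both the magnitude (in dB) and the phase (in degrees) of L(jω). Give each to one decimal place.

|L| = -56.8 dB, ∠L = -83.8°

|j2200| = 2200
|j2200 + 9.2| = √(2200² + 9.2²) = 2200
|j2200 + 230| = √(2200² + 230²) = 2212
|L(j2200)| = 3.2 × 2200 / (2200 × 2212) = 0.0014466
20 log₁₀(0.0014466) = -56.79 dB
∠(j2200) = 90.00°
∠(j2200 + 9.2) = arctan(2200/9.2) = 89.76°
∠(j2200 + 230) = arctan(2200/230) = 84.03°
∠L(j2200) = 90.00° − (89.76° + 84.03°) = -83.79°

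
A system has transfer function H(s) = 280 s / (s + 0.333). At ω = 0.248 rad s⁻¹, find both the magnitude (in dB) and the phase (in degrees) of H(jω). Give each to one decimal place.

|H| = 44.5 dB, ∠H = 53.3 deg

|j0.248| = 0.248
|j0.248 + 0.333| = √(0.248² + 0.333²) = 0.4152
|H(j0.248)| = 280 × 0.248 / 0.4152 = 167.24
20 log₁₀(167.24) = 44.47 dB
∠(j0.248) = 90.00°
∠(j0.248 + 0.333) = arctan(0.248/0.333) = 36.68°
∠H(j0.248) = 90.00° − 36.68° = 53.32°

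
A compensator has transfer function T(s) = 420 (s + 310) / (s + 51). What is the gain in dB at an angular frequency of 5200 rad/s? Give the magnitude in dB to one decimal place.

52.5 dB

|j5200 + 310| = √(5200² + 310²) = 5209
|j5200 + 51| = √(5200² + 51²) = 5200
|T(j5200)| = 420 × 5209 / 5200 = 420.73
20 log₁₀(420.73) = 52.48 dB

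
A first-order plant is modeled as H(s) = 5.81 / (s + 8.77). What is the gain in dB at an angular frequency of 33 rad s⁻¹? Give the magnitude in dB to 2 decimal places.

-15.38 dB

|j33 + 8.77| = √(33² + 8.77²) = 34.15
|H(j33)| = 5.81 / 34.15 = 0.17015
20 log₁₀(0.17015) = -15.383 dB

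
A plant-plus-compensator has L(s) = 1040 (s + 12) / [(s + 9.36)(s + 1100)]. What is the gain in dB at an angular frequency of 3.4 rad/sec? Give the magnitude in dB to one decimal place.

1.5 dB

|j3.4 + 12| = √(3.4² + 12²) = 12.47
|j3.4 + 9.36| = √(3.4² + 9.36²) = 9.958
|j3.4 + 1100| = √(3.4² + 1100²) = 1100
|L(j3.4)| = 1040 × 12.47 / (9.958 × 1100) = 1.1841
20 log₁₀(1.1841) = 1.47 dB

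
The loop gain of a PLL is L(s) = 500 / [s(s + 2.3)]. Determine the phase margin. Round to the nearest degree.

Gain crossover: |L(jω)| = 1 at ω ≈ 22.3 rad/sec.
∠L(j22.3) = −90° − arctan(22.3/2.3) ≈ -174.11°
PM = 180° + (-174.11°) = 5.89°

6°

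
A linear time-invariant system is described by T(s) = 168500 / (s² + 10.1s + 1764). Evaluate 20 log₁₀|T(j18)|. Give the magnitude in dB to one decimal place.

|(j18)² + 10.1(j18) + 1764| = |1440 + j181.8| = 1451
|T(j18)| = 168500 / 1451 = 116.09
20 log₁₀(116.09) = 41.30 dB

41.3 dB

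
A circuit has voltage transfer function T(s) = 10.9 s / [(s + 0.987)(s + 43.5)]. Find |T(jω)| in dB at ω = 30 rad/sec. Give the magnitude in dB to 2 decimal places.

|j30| = 30
|j30 + 0.987| = √(30² + 0.987²) = 30.02
|j30 + 43.5| = √(30² + 43.5²) = 52.84
|T(j30)| = 10.9 × 30 / (30.02 × 52.84) = 0.20616
20 log₁₀(0.20616) = -13.716 dB

-13.72 dB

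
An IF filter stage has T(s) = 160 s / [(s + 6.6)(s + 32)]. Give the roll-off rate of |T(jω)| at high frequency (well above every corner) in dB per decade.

-20 dB/decade

With 1 zero and 2 poles, the high-frequency asymptotic slope is 20 × (1 − 2) = -20 dB/decade.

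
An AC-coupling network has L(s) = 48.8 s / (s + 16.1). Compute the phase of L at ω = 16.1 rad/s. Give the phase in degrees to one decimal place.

∠(j16.1) = 90.00°
∠(j16.1 + 16.1) = arctan(16.1/16.1) = 45.00°
∠L(j16.1) = 90.00° − 45.00° = 45.00°

45.0 deg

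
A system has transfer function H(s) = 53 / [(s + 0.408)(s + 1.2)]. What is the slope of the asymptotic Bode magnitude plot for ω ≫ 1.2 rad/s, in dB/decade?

With 0 zeros and 2 poles, the high-frequency asymptotic slope is 20 × (0 − 2) = -40 dB/decade.

-40 dB/decade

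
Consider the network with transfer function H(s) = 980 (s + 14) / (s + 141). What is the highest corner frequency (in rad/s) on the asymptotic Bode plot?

Break frequencies occur at each pole and zero magnitude: 14 rad/s, 141 rad/s.
The highest is 141 rad/s.

141 rad/s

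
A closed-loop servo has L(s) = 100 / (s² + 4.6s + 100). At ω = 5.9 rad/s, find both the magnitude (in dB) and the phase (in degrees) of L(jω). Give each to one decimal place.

|L| = 3.0 dB, ∠L = -22.6°

|(j5.9)² + 4.6(j5.9) + 100| = |65.19 + j27.14| = 70.61
|L(j5.9)| = 100 / 70.61 = 1.4162
20 log₁₀(1.4162) = 3.02 dB
∠[(j5.9)² + 4.6(j5.9) + 100] = ∠[65.19 + j27.14] = 22.60°
∠L(j5.9) = −22.60° = -22.60°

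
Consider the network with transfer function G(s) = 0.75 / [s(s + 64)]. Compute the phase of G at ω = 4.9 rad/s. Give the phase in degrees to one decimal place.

∠(j4.9 + 64) = arctan(4.9/64) = 4.38°
∠(j4.9) = 90.00°
∠G(j4.9) = − (4.38° + 90.00°) = -94.38°

-94.4 deg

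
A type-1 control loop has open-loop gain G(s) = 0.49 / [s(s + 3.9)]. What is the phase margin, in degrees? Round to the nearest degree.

Gain crossover: |G(jω)| = 1 at ω ≈ 0.126 rad/s.
∠G(j0.126) = −90° − arctan(0.126/3.9) ≈ -91.84°
PM = 180° + (-91.84°) = 88.16°

88 deg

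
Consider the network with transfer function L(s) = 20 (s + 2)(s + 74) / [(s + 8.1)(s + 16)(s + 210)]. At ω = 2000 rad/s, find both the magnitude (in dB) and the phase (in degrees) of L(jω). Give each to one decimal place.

|L| = -40.0 dB, ∠L = -85.5°

|j2000 + 2| = √(2000² + 2²) = 2000
|j2000 + 74| = √(2000² + 74²) = 2001
|j2000 + 8.1| = √(2000² + 8.1²) = 2000
|j2000 + 16| = √(2000² + 16²) = 2000
|j2000 + 210| = √(2000² + 210²) = 2011
|L(j2000)| = 20 × 2000 × 2001 / (2000 × 2000 × 2011) = 0.0099517
20 log₁₀(0.0099517) = -40.04 dB
∠(j2000 + 2) = arctan(2000/2) = 89.94°
∠(j2000 + 74) = arctan(2000/74) = 87.88°
∠(j2000 + 8.1) = arctan(2000/8.1) = 89.77°
∠(j2000 + 16) = arctan(2000/16) = 89.54°
∠(j2000 + 210) = arctan(2000/210) = 84.01°
∠L(j2000) = 89.94° + 87.88° − (89.77° + 89.54° + 84.01°) = -85.49°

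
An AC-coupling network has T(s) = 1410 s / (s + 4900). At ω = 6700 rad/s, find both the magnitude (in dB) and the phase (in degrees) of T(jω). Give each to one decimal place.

|T| = 61.1 dB, ∠T = 36.2 deg

|j6700| = 6700
|j6700 + 4900| = √(6700² + 4900²) = 8301
|T(j6700)| = 1410 × 6700 / 8301 = 1138.1
20 log₁₀(1138.1) = 61.12 dB
∠(j6700) = 90.00°
∠(j6700 + 4900) = arctan(6700/4900) = 53.82°
∠T(j6700) = 90.00° − 53.82° = 36.18°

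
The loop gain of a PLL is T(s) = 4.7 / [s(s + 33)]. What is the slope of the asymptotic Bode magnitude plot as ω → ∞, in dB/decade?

-40 dB/decade

With 0 zeros and 2 poles, the high-frequency asymptotic slope is 20 × (0 − 2) = -40 dB/decade.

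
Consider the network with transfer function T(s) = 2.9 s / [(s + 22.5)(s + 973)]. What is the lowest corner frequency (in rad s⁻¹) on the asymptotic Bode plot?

Break frequencies occur at each pole and zero magnitude: 22.5 rad s⁻¹, 973 rad s⁻¹.
The lowest is 22.5 rad s⁻¹.

22.5 rad s⁻¹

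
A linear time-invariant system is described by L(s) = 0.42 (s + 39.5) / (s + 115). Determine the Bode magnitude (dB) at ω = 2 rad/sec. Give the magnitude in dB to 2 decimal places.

|j2 + 39.5| = √(2² + 39.5²) = 39.55
|j2 + 115| = √(2² + 115²) = 115
|L(j2)| = 0.42 × 39.55 / 115 = 0.14442
20 log₁₀(0.14442) = -16.807 dB

-16.81 dB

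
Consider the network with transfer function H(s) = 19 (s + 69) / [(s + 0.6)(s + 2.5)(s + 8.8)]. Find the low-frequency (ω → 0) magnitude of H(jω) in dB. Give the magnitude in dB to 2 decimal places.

H(0) = 19 × 69 / (0.6 × 2.5 × 8.8) = 99.318
20 log₁₀(99.318) = 39.941 dB

39.94 dB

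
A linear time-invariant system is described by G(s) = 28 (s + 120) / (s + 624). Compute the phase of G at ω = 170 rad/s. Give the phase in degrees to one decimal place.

∠(j170 + 120) = arctan(170/120) = 54.78°
∠(j170 + 624) = arctan(170/624) = 15.24°
∠G(j170) = 54.78° − 15.24° = 39.54°

39.5 deg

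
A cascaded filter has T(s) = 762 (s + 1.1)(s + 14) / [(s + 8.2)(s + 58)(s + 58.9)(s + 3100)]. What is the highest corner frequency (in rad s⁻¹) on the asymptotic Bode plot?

Break frequencies occur at each pole and zero magnitude: 1.1 rad s⁻¹, 8.2 rad s⁻¹, 14 rad s⁻¹, 58 rad s⁻¹, 58.9 rad s⁻¹, 3100 rad s⁻¹.
The highest is 3100 rad s⁻¹.

3100 rad s⁻¹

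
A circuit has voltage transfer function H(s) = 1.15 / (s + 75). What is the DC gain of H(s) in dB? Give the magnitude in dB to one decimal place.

H(0) = 1.15 / 75 = 0.015333
20 log₁₀(0.015333) = -36.29 dB

-36.3 dB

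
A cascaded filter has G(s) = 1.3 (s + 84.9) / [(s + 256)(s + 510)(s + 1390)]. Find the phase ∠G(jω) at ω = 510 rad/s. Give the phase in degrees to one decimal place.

∠(j510 + 84.9) = arctan(510/84.9) = 80.55°
∠(j510 + 256) = arctan(510/256) = 63.35°
∠(j510 + 510) = arctan(510/510) = 45.00°
∠(j510 + 1390) = arctan(510/1390) = 20.15°
∠G(j510) = 80.55° − (63.35° + 45.00° + 20.15°) = -47.94°

-47.9 deg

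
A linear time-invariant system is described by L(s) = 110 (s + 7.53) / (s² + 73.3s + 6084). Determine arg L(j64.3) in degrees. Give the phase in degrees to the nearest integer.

16 deg

∠(j64.3 + 7.53) = arctan(64.3/7.53) = 83.32°
∠[(j64.3)² + 73.3(j64.3) + 6084] = ∠[1949.5 + j4713.2] = 67.53°
∠L(j64.3) = 83.32° − 67.53° = 15.79°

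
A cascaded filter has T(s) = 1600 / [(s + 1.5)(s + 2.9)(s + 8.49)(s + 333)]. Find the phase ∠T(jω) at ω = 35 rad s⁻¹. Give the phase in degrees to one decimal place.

∠(j35 + 1.5) = arctan(35/1.5) = 87.55°
∠(j35 + 2.9) = arctan(35/2.9) = 85.26°
∠(j35 + 8.49) = arctan(35/8.49) = 76.37°
∠(j35 + 333) = arctan(35/333) = 6.00°
∠T(j35) = − (87.55° + 85.26° + 76.37° + 6.00°) = -255.17°

-255.2°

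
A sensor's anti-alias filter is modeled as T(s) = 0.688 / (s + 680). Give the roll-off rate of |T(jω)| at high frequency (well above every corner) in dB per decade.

With 0 zeros and 1 pole, the high-frequency asymptotic slope is 20 × (0 − 1) = -20 dB/decade.

-20 dB/decade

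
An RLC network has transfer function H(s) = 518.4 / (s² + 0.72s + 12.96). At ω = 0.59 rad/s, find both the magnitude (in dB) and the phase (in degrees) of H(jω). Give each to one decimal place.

|(j0.59)² + 0.72(j0.59) + 12.96| = |12.612 + j0.4248| = 12.62
|H(j0.59)| = 518.4 / 12.62 = 41.081
20 log₁₀(41.081) = 32.27 dB
∠[(j0.59)² + 0.72(j0.59) + 12.96] = ∠[12.612 + j0.4248] = 1.93°
∠H(j0.59) = −1.93° = -1.93°

|H| = 32.3 dB, ∠H = -1.9°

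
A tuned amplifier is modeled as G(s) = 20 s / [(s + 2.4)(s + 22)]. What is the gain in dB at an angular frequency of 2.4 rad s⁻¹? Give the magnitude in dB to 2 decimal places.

|j2.4| = 2.4
|j2.4 + 2.4| = √(2.4² + 2.4²) = 3.394
|j2.4 + 22| = √(2.4² + 22²) = 22.13
|G(j2.4)| = 20 × 2.4 / (3.394 × 22.13) = 0.63903
20 log₁₀(0.63903) = -3.890 dB

-3.89 dB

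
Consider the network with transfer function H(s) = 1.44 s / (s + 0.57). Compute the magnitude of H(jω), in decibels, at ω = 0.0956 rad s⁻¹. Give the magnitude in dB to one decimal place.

|j0.0956| = 0.0956
|j0.0956 + 0.57| = √(0.0956² + 0.57²) = 0.578
|H(j0.0956)| = 1.44 × 0.0956 / 0.578 = 0.23819
20 log₁₀(0.23819) = -12.46 dB

-12.5 dB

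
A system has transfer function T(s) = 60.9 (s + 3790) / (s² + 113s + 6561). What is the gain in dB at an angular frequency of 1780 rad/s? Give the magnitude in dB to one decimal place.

-21.9 dB

|j1780 + 3790| = √(1780² + 3790²) = 4187
|(j1780)² + 113(j1780) + 6561| = |-3.1618e+06 + j2.0114e+05| = 3.168e+06
|T(j1780)| = 60.9 × 4187 / 3.168e+06 = 0.080486
20 log₁₀(0.080486) = -21.89 dB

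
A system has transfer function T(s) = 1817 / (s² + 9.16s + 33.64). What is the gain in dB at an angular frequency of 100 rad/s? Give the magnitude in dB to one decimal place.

-14.8 dB

|(j100)² + 9.16(j100) + 33.64| = |-9966.4 + j916| = 1.001e+04
|T(j100)| = 1817 / 1.001e+04 = 0.18155
20 log₁₀(0.18155) = -14.82 dB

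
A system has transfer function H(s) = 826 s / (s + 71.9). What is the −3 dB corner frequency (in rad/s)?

For a single-pole high-pass, the −3 dB point is at the pole: ω = 71.9 rad/s.

71.9 rad/s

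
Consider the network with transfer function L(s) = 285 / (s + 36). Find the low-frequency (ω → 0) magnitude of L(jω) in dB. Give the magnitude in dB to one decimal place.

18.0 dB

L(0) = 285 / 36 = 7.9167
20 log₁₀(7.9167) = 17.97 dB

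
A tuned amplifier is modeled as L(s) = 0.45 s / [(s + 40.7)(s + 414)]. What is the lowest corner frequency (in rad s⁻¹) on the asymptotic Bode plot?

40.7 rad s⁻¹

Break frequencies occur at each pole and zero magnitude: 40.7 rad s⁻¹, 414 rad s⁻¹.
The lowest is 40.7 rad s⁻¹.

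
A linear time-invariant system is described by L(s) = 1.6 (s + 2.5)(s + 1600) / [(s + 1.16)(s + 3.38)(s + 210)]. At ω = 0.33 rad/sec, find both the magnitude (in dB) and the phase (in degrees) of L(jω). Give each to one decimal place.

|j0.33 + 2.5| = √(0.33² + 2.5²) = 2.522
|j0.33 + 1600| = √(0.33² + 1600²) = 1600
|j0.33 + 1.16| = √(0.33² + 1.16²) = 1.206
|j0.33 + 3.38| = √(0.33² + 3.38²) = 3.396
|j0.33 + 210| = √(0.33² + 210²) = 210
|L(j0.33)| = 1.6 × 2.522 × 1600 / (1.206 × 3.396 × 210) = 7.5055
20 log₁₀(7.5055) = 17.51 dB
∠(j0.33 + 2.5) = arctan(0.33/2.5) = 7.52°
∠(j0.33 + 1600) = arctan(0.33/1600) = 0.01°
∠(j0.33 + 1.16) = arctan(0.33/1.16) = 15.88°
∠(j0.33 + 3.38) = arctan(0.33/3.38) = 5.58°
∠(j0.33 + 210) = arctan(0.33/210) = 0.09°
∠L(j0.33) = 7.52° + 0.01° − (15.88° + 5.58° + 0.09°) = -14.02°

|L| = 17.5 dB, ∠L = -14.0°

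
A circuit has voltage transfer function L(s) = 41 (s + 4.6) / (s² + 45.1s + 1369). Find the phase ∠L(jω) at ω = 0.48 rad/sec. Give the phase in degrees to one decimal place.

∠(j0.48 + 4.6) = arctan(0.48/4.6) = 5.96°
∠[(j0.48)² + 45.1(j0.48) + 1369] = ∠[1368.8 + j21.648] = 0.91°
∠L(j0.48) = 5.96° − 0.91° = 5.05°

5.1°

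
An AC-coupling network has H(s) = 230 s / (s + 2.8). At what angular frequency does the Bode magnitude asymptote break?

The single real pole at s = −2.8 gives a corner at ω = 2.8 rad/s.

2.8 rad/s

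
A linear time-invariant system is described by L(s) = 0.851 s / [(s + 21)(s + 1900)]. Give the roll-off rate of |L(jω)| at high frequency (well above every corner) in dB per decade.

-20 dB/decade

With 1 zero and 2 poles, the high-frequency asymptotic slope is 20 × (1 − 2) = -20 dB/decade.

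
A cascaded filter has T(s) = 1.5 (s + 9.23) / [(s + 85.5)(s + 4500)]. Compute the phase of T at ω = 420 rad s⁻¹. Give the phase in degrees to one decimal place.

∠(j420 + 9.23) = arctan(420/9.23) = 88.74°
∠(j420 + 85.5) = arctan(420/85.5) = 78.49°
∠(j420 + 4500) = arctan(420/4500) = 5.33°
∠T(j420) = 88.74° − (78.49° + 5.33°) = 4.92°

4.9°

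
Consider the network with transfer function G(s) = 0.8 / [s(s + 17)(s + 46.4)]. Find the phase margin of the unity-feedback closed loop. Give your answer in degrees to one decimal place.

90.0°

Gain crossover: |G(jω)| = 1 at ω ≈ 0.00101 rad/sec.
∠G(j0.00101) = −90° − arctan(0.00101/17) − arctan(0.00101/46.4) ≈ -90.00°
PM = 180° + (-90.00°) = 90.00°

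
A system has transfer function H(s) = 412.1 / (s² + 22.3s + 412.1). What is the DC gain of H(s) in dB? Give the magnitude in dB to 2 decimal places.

H(0) = 412.1 / 412.1 = 1
20 log₁₀(1) = 0.000 dB

0.00 dB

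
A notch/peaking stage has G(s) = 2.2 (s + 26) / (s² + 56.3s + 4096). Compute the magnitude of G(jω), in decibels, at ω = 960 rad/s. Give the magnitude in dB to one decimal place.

|j960 + 26| = √(960² + 26²) = 960.4
|(j960)² + 56.3(j960) + 4096| = |-9.175e+05 + j54048| = 9.191e+05
|G(j960)| = 2.2 × 960.4 / 9.191e+05 = 0.0022988
20 log₁₀(0.0022988) = -52.77 dB

-52.8 dB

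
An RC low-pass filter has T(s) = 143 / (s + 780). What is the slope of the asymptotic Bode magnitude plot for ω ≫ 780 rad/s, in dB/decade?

-20 dB/decade

With 0 zeros and 1 pole, the high-frequency asymptotic slope is 20 × (0 − 1) = -20 dB/decade.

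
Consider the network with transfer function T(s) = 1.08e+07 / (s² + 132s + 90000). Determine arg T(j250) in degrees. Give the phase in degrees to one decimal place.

∠[(j250)² + 132(j250) + 90000] = ∠[27500 + j33000] = 50.19°
∠T(j250) = −50.19° = -50.19°

-50.2°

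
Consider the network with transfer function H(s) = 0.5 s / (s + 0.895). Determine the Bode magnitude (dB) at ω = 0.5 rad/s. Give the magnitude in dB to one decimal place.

-12.3 dB

|j0.5| = 0.5
|j0.5 + 0.895| = √(0.5² + 0.895²) = 1.025
|H(j0.5)| = 0.5 × 0.5 / 1.025 = 0.24386
20 log₁₀(0.24386) = -12.26 dB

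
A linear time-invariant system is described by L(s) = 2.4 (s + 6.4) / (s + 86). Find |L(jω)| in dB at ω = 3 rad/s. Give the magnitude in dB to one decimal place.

-14.1 dB

|j3 + 6.4| = √(3² + 6.4²) = 7.068
|j3 + 86| = √(3² + 86²) = 86.05
|L(j3)| = 2.4 × 7.068 / 86.05 = 0.19713
20 log₁₀(0.19713) = -14.10 dB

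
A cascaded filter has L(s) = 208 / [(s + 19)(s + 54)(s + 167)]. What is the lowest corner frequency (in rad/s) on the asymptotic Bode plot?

Break frequencies occur at each pole and zero magnitude: 19 rad/s, 54 rad/s, 167 rad/s.
The lowest is 19 rad/s.

19 rad/s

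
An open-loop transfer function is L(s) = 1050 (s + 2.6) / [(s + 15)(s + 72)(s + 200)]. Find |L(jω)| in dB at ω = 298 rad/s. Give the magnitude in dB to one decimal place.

-40.4 dB

|j298 + 2.6| = √(298² + 2.6²) = 298
|j298 + 15| = √(298² + 15²) = 298.4
|j298 + 72| = √(298² + 72²) = 306.6
|j298 + 200| = √(298² + 200²) = 358.9
|L(j298)| = 1050 × 298 / (298.4 × 306.6 × 358.9) = 0.0095314
20 log₁₀(0.0095314) = -40.42 dB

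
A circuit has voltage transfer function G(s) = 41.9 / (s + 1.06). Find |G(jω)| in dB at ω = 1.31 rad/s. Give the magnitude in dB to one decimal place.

27.9 dB

|j1.31 + 1.06| = √(1.31² + 1.06²) = 1.685
|G(j1.31)| = 41.9 / 1.685 = 24.864
20 log₁₀(24.864) = 27.91 dB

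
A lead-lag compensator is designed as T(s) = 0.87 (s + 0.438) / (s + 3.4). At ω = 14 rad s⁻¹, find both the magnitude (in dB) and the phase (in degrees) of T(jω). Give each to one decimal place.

|j14 + 0.438| = √(14² + 0.438²) = 14.01
|j14 + 3.4| = √(14² + 3.4²) = 14.41
|T(j14)| = 0.87 × 14.01 / 14.41 = 0.84584
20 log₁₀(0.84584) = -1.45 dB
∠(j14 + 0.438) = arctan(14/0.438) = 88.21°
∠(j14 + 3.4) = arctan(14/3.4) = 76.35°
∠T(j14) = 88.21° − 76.35° = 11.86°

|T| = -1.5 dB, ∠T = 11.9°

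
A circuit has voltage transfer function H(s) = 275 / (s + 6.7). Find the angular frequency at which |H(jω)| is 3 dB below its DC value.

For a single-pole low-pass, the −3 dB point is at the pole: ω = 6.7 rad s⁻¹.

6.7 rad s⁻¹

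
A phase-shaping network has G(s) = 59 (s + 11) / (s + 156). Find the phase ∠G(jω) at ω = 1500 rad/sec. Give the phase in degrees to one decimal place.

∠(j1500 + 11) = arctan(1500/11) = 89.58°
∠(j1500 + 156) = arctan(1500/156) = 84.06°
∠G(j1500) = 89.58° − 84.06° = 5.52°

5.5 deg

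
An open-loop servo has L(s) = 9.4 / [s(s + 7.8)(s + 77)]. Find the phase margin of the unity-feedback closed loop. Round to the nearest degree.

90°

Gain crossover: |L(jω)| = 1 at ω ≈ 0.0157 rad/sec.
∠L(j0.0157) = −90° − arctan(0.0157/7.8) − arctan(0.0157/77) ≈ -90.13°
PM = 180° + (-90.13°) = 89.87°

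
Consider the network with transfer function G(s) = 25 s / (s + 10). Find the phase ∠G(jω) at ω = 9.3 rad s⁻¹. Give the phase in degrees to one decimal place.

∠(j9.3) = 90.00°
∠(j9.3 + 10) = arctan(9.3/10) = 42.92°
∠G(j9.3) = 90.00° − 42.92° = 47.08°

47.1 deg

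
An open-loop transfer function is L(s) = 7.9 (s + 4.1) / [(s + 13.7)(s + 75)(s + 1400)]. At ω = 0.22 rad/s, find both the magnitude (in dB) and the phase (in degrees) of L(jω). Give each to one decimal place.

|j0.22 + 4.1| = √(0.22² + 4.1²) = 4.106
|j0.22 + 13.7| = √(0.22² + 13.7²) = 13.7
|j0.22 + 75| = √(0.22² + 75²) = 75
|j0.22 + 1400| = √(0.22² + 1400²) = 1400
|L(j0.22)| = 7.9 × 4.106 / (13.7 × 75 × 1400) = 2.2546e-05
20 log₁₀(2.2546e-05) = -92.94 dB
∠(j0.22 + 4.1) = arctan(0.22/4.1) = 3.07°
∠(j0.22 + 13.7) = arctan(0.22/13.7) = 0.92°
∠(j0.22 + 75) = arctan(0.22/75) = 0.17°
∠(j0.22 + 1400) = arctan(0.22/1400) = 0.01°
∠L(j0.22) = 3.07° − (0.92° + 0.17° + 0.01°) = 1.97°

|L| = -92.9 dB, ∠L = 2.0 deg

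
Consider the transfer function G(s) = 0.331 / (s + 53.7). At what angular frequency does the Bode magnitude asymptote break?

The single real pole at s = −53.7 gives a corner at ω = 53.7 rad/s.

53.7 rad/s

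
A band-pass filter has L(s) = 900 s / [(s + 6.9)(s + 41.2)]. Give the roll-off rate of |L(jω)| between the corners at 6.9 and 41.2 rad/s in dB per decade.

In this band the factors already past their corner are: 1 differentiator zero, pole at 6.9; net slope = 0 dB/decade.

0 dB/decade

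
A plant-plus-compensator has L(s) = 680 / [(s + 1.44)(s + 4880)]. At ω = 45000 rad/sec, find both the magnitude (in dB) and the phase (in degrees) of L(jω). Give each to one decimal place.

|L| = -129.5 dB, ∠L = -173.8°

|j45000 + 1.44| = √(45000² + 1.44²) = 4.5e+04
|j45000 + 4880| = √(45000² + 4880²) = 4.526e+04
|L(j45000)| = 680 / (4.5e+04 × 4.526e+04) = 3.3385e-07
20 log₁₀(3.3385e-07) = -129.53 dB
∠(j45000 + 1.44) = arctan(45000/1.44) = 90.00°
∠(j45000 + 4880) = arctan(45000/4880) = 83.81°
∠L(j45000) = − (90.00° + 83.81°) = -173.81°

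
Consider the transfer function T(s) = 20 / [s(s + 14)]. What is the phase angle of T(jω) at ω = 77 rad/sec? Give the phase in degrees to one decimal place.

-169.7°

∠(j77 + 14) = arctan(77/14) = 79.70°
∠(j77) = 90.00°
∠T(j77) = − (79.70° + 90.00°) = -169.70°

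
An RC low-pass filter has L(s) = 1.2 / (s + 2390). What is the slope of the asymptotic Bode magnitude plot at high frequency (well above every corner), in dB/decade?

With 0 zeros and 1 pole, the high-frequency asymptotic slope is 20 × (0 − 1) = -20 dB/decade.

-20 dB/decade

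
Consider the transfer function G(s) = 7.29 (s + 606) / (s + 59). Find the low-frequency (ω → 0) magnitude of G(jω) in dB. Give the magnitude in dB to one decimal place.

G(0) = 7.29 × 606 / 59 = 74.877
20 log₁₀(74.877) = 37.49 dB

37.5 dB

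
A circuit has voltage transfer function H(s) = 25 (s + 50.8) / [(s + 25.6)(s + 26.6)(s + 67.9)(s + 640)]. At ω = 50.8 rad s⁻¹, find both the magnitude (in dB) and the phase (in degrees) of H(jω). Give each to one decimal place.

|j50.8 + 50.8| = √(50.8² + 50.8²) = 71.84
|j50.8 + 25.6| = √(50.8² + 25.6²) = 56.89
|j50.8 + 26.6| = √(50.8² + 26.6²) = 57.34
|j50.8 + 67.9| = √(50.8² + 67.9²) = 84.8
|j50.8 + 640| = √(50.8² + 640²) = 642
|H(j50.8)| = 25 × 71.84 / (56.89 × 57.34 × 84.8 × 642) = 1.0113e-05
20 log₁₀(1.0113e-05) = -99.90 dB
∠(j50.8 + 50.8) = arctan(50.8/50.8) = 45.00°
∠(j50.8 + 25.6) = arctan(50.8/25.6) = 63.25°
∠(j50.8 + 26.6) = arctan(50.8/26.6) = 62.36°
∠(j50.8 + 67.9) = arctan(50.8/67.9) = 36.80°
∠(j50.8 + 640) = arctan(50.8/640) = 4.54°
∠H(j50.8) = 45.00° − (63.25° + 62.36° + 36.80° + 4.54°) = -121.96°

|H| = -99.9 dB, ∠H = -122.0°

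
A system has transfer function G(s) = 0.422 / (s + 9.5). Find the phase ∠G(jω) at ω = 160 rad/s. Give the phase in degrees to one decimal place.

-86.6°

∠(j160 + 9.5) = arctan(160/9.5) = 86.60°
∠G(j160) = −86.60° = -86.60°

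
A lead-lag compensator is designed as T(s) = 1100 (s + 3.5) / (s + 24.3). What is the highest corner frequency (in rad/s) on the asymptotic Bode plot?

Break frequencies occur at each pole and zero magnitude: 3.5 rad/s, 24.3 rad/s.
The highest is 24.3 rad/s.

24.3 rad/s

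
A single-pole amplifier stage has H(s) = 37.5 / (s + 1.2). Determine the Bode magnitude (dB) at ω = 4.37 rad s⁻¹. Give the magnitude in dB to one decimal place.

18.4 dB

|j4.37 + 1.2| = √(4.37² + 1.2²) = 4.532
|H(j4.37)| = 37.5 / 4.532 = 8.2749
20 log₁₀(8.2749) = 18.36 dB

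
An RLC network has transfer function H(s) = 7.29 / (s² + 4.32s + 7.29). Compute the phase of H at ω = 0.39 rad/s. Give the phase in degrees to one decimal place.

-13.3 deg

∠[(j0.39)² + 4.32(j0.39) + 7.29] = ∠[7.1379 + j1.6848] = 13.28°
∠H(j0.39) = −13.28° = -13.28°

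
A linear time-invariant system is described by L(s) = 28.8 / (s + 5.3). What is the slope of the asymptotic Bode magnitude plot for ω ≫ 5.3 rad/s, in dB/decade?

-20 dB/decade

With 0 zeros and 1 pole, the high-frequency asymptotic slope is 20 × (0 − 1) = -20 dB/decade.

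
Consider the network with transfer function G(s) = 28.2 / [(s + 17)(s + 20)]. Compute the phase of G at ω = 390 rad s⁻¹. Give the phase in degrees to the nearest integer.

∠(j390 + 17) = arctan(390/17) = 87.50°
∠(j390 + 20) = arctan(390/20) = 87.06°
∠G(j390) = − (87.50° + 87.06°) = -174.57°

-175 deg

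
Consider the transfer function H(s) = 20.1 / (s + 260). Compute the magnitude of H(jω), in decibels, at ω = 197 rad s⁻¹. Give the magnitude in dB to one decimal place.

|j197 + 260| = √(197² + 260²) = 326.2
|H(j197)| = 20.1 / 326.2 = 0.061618
20 log₁₀(0.061618) = -24.21 dB

-24.2 dB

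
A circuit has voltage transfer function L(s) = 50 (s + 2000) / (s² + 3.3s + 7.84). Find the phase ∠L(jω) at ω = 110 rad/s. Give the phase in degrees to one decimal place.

-175.1°

∠(j110 + 2000) = arctan(110/2000) = 3.15°
∠[(j110)² + 3.3(j110) + 7.84] = ∠[-12092 + j363] = 178.28°
∠L(j110) = 3.15° − 178.28° = -175.13°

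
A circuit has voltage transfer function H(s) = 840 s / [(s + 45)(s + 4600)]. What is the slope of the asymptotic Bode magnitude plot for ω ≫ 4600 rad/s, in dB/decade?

With 1 zero and 2 poles, the high-frequency asymptotic slope is 20 × (1 − 2) = -20 dB/decade.

-20 dB/decade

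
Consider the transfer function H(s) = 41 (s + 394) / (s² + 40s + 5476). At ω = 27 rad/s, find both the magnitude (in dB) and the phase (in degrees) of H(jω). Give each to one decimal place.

|j27 + 394| = √(27² + 394²) = 394.9
|(j27)² + 40(j27) + 5476| = |4747 + j1080| = 4868
|H(j27)| = 41 × 394.9 / 4868 = 3.326
20 log₁₀(3.326) = 10.44 dB
∠(j27 + 394) = arctan(27/394) = 3.92°
∠[(j27)² + 40(j27) + 5476] = ∠[4747 + j1080] = 12.82°
∠H(j27) = 3.92° − 12.82° = -8.90°

|H| = 10.4 dB, ∠H = -8.9°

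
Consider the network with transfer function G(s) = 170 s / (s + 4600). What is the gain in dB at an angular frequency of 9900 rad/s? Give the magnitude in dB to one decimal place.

|j9900| = 9900
|j9900 + 4600| = √(9900² + 4600²) = 1.092e+04
|G(j9900)| = 170 × 9900 / 1.092e+04 = 154.17
20 log₁₀(154.17) = 43.76 dB

43.8 dB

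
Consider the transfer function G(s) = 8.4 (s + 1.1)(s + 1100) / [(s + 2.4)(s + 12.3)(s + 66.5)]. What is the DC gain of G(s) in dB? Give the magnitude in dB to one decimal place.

14.3 dB

G(0) = 8.4 × 1.1 × 1100 / (2.4 × 12.3 × 66.5) = 5.1776
20 log₁₀(5.1776) = 14.28 dB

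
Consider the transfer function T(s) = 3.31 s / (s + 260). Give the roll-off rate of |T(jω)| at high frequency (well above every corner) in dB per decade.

With 1 zero and 1 pole, the high-frequency asymptotic slope is 20 × (1 − 1) = 0 dB/decade.

0 dB/decade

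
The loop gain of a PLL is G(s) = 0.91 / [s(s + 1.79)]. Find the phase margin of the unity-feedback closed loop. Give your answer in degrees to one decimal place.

74.7°

Gain crossover: |G(jω)| = 1 at ω ≈ 0.49 rad s⁻¹.
∠G(j0.49) = −90° − arctan(0.49/1.79) ≈ -105.32°
PM = 180° + (-105.32°) = 74.68°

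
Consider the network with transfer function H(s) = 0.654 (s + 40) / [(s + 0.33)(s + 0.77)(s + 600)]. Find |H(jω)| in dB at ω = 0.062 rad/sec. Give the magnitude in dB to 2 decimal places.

-15.49 dB

|j0.062 + 40| = √(0.062² + 40²) = 40
|j0.062 + 0.33| = √(0.062² + 0.33²) = 0.3358
|j0.062 + 0.77| = √(0.062² + 0.77²) = 0.7725
|j0.062 + 600| = √(0.062² + 600²) = 600
|H(j0.062)| = 0.654 × 40 / (0.3358 × 0.7725 × 600) = 0.16809
20 log₁₀(0.16809) = -15.489 dB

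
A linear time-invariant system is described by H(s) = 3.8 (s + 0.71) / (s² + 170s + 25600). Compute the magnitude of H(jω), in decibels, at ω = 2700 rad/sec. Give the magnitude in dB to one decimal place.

|j2700 + 0.71| = √(2700² + 0.71²) = 2700
|(j2700)² + 170(j2700) + 25600| = |-7.2644e+06 + j4.59e+05| = 7.279e+06
|H(j2700)| = 3.8 × 2700 / 7.279e+06 = 0.0014096
20 log₁₀(0.0014096) = -57.02 dB

-57.0 dB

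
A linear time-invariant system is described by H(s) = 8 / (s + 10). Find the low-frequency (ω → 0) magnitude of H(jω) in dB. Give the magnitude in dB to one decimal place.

H(0) = 8 / 10 = 0.8
20 log₁₀(0.8) = -1.94 dB

-1.9 dB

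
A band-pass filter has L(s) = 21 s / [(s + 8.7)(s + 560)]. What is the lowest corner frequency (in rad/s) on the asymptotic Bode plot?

8.7 rad/s

Break frequencies occur at each pole and zero magnitude: 8.7 rad/s, 560 rad/s.
The lowest is 8.7 rad/s.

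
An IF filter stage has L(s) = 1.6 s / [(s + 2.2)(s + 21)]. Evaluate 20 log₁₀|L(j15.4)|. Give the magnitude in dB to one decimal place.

|j15.4| = 15.4
|j15.4 + 2.2| = √(15.4² + 2.2²) = 15.56
|j15.4 + 21| = √(15.4² + 21²) = 26.04
|L(j15.4)| = 1.6 × 15.4 / (15.56 × 26.04) = 0.060823
20 log₁₀(0.060823) = -24.32 dB

-24.3 dB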